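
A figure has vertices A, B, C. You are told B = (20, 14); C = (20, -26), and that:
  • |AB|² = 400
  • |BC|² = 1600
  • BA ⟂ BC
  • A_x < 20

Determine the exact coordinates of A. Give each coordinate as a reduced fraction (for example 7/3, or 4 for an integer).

1. A_x = 0  [[BA ⟂ BC ⇒ -40y+560=0] ∩ [|A−(20, 14)|²=400]]
2. A_y = 14  [[BA ⟂ BC ⇒ -40y+560=0] ∩ [|A−(20, 14)|²=400]]
   so A = (0, 14)

A = (0, 14)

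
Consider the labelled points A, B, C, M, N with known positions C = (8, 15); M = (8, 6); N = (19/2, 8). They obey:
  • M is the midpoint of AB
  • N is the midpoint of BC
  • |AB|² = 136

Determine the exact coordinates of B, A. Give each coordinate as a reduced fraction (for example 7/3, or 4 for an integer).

B = (11, 1)
A = (5, 11)

1. B_x = 11  [B = 2·N−C = 2·(19/2, 8)−(8, 15)]
2. B_y = 1  [B = 2·N−C = 2·(19/2, 8)−(8, 15)]
   so B = (11, 1)
3. A_x = 5  [A = 2·M−B = 2·(8, 6)−(11, 1)]
4. A_y = 11  [A = 2·M−B = 2·(8, 6)−(11, 1)]
   so A = (5, 11)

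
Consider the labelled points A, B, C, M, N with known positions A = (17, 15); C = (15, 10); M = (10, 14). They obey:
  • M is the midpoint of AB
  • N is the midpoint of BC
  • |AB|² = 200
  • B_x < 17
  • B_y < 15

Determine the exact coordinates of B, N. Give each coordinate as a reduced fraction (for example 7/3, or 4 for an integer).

1. B_x = 3  [B = 2·M−A = 2·(10, 14)−(17, 15)]
2. B_y = 13  [B = 2·M−A = 2·(10, 14)−(17, 15)]
   so B = (3, 13)
3. N_x = 9  [2·N = B+C = (3, 13)+(15, 10)]
4. N_y = 23/2  [2·N = B+C = (3, 13)+(15, 10)]
   so N = (9, 23/2)

B = (3, 13)
N = (9, 23/2)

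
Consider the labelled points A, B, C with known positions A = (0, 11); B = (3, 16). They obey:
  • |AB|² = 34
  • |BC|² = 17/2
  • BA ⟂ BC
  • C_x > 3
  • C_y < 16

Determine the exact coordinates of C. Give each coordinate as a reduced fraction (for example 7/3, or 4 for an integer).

C = (11/2, 29/2)

1. C_x = 11/2  [[BA ⟂ BC ⇒ -3x-5y+89=0] ∩ [|C−(3, 16)|²=17/2]]
2. C_y = 29/2  [[BA ⟂ BC ⇒ -3x-5y+89=0] ∩ [|C−(3, 16)|²=17/2]]
   so C = (11/2, 29/2)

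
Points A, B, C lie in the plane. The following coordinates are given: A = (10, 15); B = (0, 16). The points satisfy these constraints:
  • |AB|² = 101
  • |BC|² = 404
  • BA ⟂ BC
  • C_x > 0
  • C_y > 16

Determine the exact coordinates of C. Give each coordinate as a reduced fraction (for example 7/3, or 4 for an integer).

C = (2, 36)

1. C_x = 2  [[BA ⟂ BC ⇒ 10x-1y+16=0] ∩ [|C−(0, 16)|²=404]]
2. C_y = 36  [[BA ⟂ BC ⇒ 10x-1y+16=0] ∩ [|C−(0, 16)|²=404]]
   so C = (2, 36)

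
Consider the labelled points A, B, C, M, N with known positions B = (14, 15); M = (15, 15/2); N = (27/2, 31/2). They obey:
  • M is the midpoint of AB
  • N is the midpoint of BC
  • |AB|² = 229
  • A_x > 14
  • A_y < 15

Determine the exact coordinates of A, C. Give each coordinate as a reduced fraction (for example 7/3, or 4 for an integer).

1. A_x = 16  [A = 2·M−B = 2·(15, 15/2)−(14, 15)]
2. A_y = 0  [A = 2·M−B = 2·(15, 15/2)−(14, 15)]
   so A = (16, 0)
3. C_x = 13  [C = 2·N−B = 2·(27/2, 31/2)−(14, 15)]
4. C_y = 16  [C = 2·N−B = 2·(27/2, 31/2)−(14, 15)]
   so C = (13, 16)

A = (16, 0)
C = (13, 16)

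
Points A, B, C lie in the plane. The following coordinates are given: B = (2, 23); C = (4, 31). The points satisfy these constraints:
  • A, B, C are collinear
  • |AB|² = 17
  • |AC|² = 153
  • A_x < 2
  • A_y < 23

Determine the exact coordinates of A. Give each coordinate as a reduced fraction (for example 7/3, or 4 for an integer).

A = (1, 19)

1. A_x = 1  [[A, B, C are collinear ⇒ -8x+2y-30=0] ∩ [|A−(2, 23)|²=17]]
2. A_y = 19  [[A, B, C are collinear ⇒ -8x+2y-30=0] ∩ [|A−(2, 23)|²=17]]
   so A = (1, 19)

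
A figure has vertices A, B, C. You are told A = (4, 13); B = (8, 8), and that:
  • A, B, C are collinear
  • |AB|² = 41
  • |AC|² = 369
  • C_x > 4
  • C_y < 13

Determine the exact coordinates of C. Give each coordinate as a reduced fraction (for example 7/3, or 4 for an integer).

1. C_x = 16  [[A, B, C are collinear ⇒ 5x+4y-72=0] ∩ [|C−(4, 13)|²=369]]
2. C_y = -2  [[A, B, C are collinear ⇒ 5x+4y-72=0] ∩ [|C−(4, 13)|²=369]]
   so C = (16, -2)

C = (16, -2)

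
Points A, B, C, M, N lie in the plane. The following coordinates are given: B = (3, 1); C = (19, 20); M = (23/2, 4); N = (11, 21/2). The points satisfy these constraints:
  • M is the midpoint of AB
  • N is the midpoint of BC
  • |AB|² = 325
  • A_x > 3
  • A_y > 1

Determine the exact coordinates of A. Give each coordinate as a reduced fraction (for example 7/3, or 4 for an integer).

A = (20, 7)

1. A_x = 20  [A = 2·M−B = 2·(23/2, 4)−(3, 1)]
2. A_y = 7  [A = 2·M−B = 2·(23/2, 4)−(3, 1)]
   so A = (20, 7)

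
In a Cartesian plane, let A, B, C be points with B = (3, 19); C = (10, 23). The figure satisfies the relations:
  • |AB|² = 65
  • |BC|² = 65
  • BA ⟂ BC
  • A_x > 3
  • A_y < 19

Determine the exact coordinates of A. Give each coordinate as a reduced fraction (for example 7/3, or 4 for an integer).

1. A_x = 7  [[BA ⟂ BC ⇒ 7x+4y-97=0] ∩ [|A−(3, 19)|²=65]]
2. A_y = 12  [[BA ⟂ BC ⇒ 7x+4y-97=0] ∩ [|A−(3, 19)|²=65]]
   so A = (7, 12)

A = (7, 12)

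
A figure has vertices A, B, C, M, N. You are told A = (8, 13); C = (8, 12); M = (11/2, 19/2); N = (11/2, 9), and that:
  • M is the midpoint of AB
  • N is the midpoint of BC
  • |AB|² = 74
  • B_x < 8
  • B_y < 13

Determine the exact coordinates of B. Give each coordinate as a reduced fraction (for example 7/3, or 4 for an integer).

1. B_x = 3  [B = 2·M−A = 2·(11/2, 19/2)−(8, 13)]
2. B_y = 6  [B = 2·M−A = 2·(11/2, 19/2)−(8, 13)]
   so B = (3, 6)

B = (3, 6)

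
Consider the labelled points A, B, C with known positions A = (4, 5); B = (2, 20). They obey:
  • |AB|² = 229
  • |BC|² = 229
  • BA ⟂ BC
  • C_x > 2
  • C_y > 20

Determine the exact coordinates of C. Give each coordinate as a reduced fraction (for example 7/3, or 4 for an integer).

C = (17, 22)

1. C_x = 17  [[BA ⟂ BC ⇒ 2x-15y+296=0] ∩ [|C−(2, 20)|²=229]]
2. C_y = 22  [[BA ⟂ BC ⇒ 2x-15y+296=0] ∩ [|C−(2, 20)|²=229]]
   so C = (17, 22)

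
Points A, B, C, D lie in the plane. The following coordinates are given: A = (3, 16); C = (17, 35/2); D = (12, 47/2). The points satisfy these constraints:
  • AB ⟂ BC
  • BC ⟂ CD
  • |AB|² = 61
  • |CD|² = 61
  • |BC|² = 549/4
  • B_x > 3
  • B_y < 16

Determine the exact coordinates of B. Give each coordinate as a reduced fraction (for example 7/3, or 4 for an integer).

B = (8, 10)

1. B_x = 8  [[BC ⟂ CD ⇒ 5x-6y+20=0] ∩ [|B−(3, 16)|²=61]]
2. B_y = 10  [[BC ⟂ CD ⇒ 5x-6y+20=0] ∩ [|B−(3, 16)|²=61]]
   so B = (8, 10)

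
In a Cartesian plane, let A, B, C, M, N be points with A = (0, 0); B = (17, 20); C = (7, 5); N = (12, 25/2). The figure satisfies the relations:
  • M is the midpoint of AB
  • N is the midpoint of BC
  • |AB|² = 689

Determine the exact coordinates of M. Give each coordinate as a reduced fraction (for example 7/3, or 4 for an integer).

1. M_x = 17/2  [2·M = A+B = (0, 0)+(17, 20)]
2. M_y = 10  [2·M = A+B = (0, 0)+(17, 20)]
   so M = (17/2, 10)

M = (17/2, 10)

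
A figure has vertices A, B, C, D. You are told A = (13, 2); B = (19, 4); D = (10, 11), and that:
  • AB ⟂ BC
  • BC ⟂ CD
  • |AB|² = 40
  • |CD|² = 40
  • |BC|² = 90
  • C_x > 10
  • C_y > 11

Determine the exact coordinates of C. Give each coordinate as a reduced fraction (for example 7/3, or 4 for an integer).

C = (16, 13)

1. C_x = 16  [[AB ⟂ BC ⇒ 6x+2y-122=0] ∩ [|C−(10, 11)|²=40]]
2. C_y = 13  [[AB ⟂ BC ⇒ 6x+2y-122=0] ∩ [|C−(10, 11)|²=40]]
   so C = (16, 13)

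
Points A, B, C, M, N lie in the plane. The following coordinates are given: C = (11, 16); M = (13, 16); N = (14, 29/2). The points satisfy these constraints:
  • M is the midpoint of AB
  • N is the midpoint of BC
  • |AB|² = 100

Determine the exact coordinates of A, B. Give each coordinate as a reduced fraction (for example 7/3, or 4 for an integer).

1. B_x = 17  [B = 2·N−C = 2·(14, 29/2)−(11, 16)]
2. B_y = 13  [B = 2·N−C = 2·(14, 29/2)−(11, 16)]
   so B = (17, 13)
3. A_x = 9  [A = 2·M−B = 2·(13, 16)−(17, 13)]
4. A_y = 19  [A = 2·M−B = 2·(13, 16)−(17, 13)]
   so A = (9, 19)

A = (9, 19)
B = (17, 13)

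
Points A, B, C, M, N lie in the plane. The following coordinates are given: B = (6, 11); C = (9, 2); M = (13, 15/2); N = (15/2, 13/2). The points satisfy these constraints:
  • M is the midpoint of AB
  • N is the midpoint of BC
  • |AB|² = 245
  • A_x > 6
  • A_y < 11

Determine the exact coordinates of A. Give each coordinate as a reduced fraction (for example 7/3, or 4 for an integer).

1. A_x = 20  [A = 2·M−B = 2·(13, 15/2)−(6, 11)]
2. A_y = 4  [A = 2·M−B = 2·(13, 15/2)−(6, 11)]
   so A = (20, 4)

A = (20, 4)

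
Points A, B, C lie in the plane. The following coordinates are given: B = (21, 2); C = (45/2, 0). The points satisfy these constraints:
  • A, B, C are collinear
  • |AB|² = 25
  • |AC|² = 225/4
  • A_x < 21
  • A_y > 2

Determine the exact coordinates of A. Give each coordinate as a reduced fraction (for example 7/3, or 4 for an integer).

A = (18, 6)

1. A_x = 18  [[A, B, C are collinear ⇒ 2x+3/2y-45=0] ∩ [|A−(21, 2)|²=25]]
2. A_y = 6  [[A, B, C are collinear ⇒ 2x+3/2y-45=0] ∩ [|A−(21, 2)|²=25]]
   so A = (18, 6)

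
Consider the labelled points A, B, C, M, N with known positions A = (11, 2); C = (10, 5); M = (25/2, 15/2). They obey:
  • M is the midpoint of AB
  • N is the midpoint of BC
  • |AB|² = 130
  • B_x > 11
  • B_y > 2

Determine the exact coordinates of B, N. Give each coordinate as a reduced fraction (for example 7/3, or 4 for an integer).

B = (14, 13)
N = (12, 9)

1. B_x = 14  [B = 2·M−A = 2·(25/2, 15/2)−(11, 2)]
2. B_y = 13  [B = 2·M−A = 2·(25/2, 15/2)−(11, 2)]
   so B = (14, 13)
3. N_x = 12  [2·N = B+C = (14, 13)+(10, 5)]
4. N_y = 9  [2·N = B+C = (14, 13)+(10, 5)]
   so N = (12, 9)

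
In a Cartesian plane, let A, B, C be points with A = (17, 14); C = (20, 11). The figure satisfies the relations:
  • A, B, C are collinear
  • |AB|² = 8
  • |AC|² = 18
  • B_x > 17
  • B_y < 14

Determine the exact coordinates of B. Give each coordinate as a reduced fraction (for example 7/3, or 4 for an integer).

1. B_x = 19  [[A, B, C are collinear ⇒ -3x-3y+93=0] ∩ [|B−(17, 14)|²=8]]
2. B_y = 12  [[A, B, C are collinear ⇒ -3x-3y+93=0] ∩ [|B−(17, 14)|²=8]]
   so B = (19, 12)

B = (19, 12)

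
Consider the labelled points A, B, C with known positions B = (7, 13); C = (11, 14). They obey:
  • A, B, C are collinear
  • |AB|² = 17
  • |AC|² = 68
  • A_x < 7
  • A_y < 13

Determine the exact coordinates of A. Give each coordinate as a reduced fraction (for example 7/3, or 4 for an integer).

A = (3, 12)

1. A_x = 3  [[A, B, C are collinear ⇒ -1x+4y-45=0] ∩ [|A−(7, 13)|²=17]]
2. A_y = 12  [[A, B, C are collinear ⇒ -1x+4y-45=0] ∩ [|A−(7, 13)|²=17]]
   so A = (3, 12)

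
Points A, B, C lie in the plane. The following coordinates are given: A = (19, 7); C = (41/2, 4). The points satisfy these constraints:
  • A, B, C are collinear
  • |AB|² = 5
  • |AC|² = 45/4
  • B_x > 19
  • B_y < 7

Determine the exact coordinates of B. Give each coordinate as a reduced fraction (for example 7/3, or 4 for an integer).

B = (20, 5)

1. B_x = 20  [[A, B, C are collinear ⇒ -3x-3/2y+135/2=0] ∩ [|B−(19, 7)|²=5]]
2. B_y = 5  [[A, B, C are collinear ⇒ -3x-3/2y+135/2=0] ∩ [|B−(19, 7)|²=5]]
   so B = (20, 5)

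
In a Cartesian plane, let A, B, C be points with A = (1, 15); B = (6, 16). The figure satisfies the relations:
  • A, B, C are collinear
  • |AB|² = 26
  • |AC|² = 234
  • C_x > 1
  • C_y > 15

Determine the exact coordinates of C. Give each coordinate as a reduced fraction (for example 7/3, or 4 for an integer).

1. C_x = 16  [[A, B, C are collinear ⇒ -1x+5y-74=0] ∩ [|C−(1, 15)|²=234]]
2. C_y = 18  [[A, B, C are collinear ⇒ -1x+5y-74=0] ∩ [|C−(1, 15)|²=234]]
   so C = (16, 18)

C = (16, 18)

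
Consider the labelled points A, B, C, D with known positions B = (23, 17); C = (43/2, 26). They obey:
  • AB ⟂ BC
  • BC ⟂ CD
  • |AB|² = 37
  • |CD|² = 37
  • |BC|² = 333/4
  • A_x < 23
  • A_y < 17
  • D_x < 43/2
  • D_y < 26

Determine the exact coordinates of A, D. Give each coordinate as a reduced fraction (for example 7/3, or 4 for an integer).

1. A_x = 17  [[AB ⟂ BC ⇒ 3/2x-9y+237/2=0] ∩ [|A−(23, 17)|²=37]]
2. A_y = 16  [[AB ⟂ BC ⇒ 3/2x-9y+237/2=0] ∩ [|A−(23, 17)|²=37]]
   so A = (17, 16)
3. D_x = 31/2  [[BC ⟂ CD ⇒ -3/2x+9y-807/4=0] ∩ [|D−(43/2, 26)|²=37]]
4. D_y = 25  [[BC ⟂ CD ⇒ -3/2x+9y-807/4=0] ∩ [|D−(43/2, 26)|²=37]]
   so D = (31/2, 25)

A = (17, 16)
D = (31/2, 25)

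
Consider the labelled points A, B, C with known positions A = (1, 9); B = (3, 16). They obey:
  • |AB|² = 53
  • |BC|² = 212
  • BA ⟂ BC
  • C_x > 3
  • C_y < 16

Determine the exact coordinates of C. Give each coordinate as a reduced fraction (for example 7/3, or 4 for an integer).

1. C_x = 17  [[BA ⟂ BC ⇒ -2x-7y+118=0] ∩ [|C−(3, 16)|²=212]]
2. C_y = 12  [[BA ⟂ BC ⇒ -2x-7y+118=0] ∩ [|C−(3, 16)|²=212]]
   so C = (17, 12)

C = (17, 12)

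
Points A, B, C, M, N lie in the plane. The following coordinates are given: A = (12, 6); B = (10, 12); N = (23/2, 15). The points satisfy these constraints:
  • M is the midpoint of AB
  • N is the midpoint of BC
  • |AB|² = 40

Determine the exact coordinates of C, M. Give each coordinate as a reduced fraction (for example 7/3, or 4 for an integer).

C = (13, 18)
M = (11, 9)

1. M_x = 11  [2·M = A+B = (12, 6)+(10, 12)]
2. M_y = 9  [2·M = A+B = (12, 6)+(10, 12)]
   so M = (11, 9)
3. C_x = 13  [C = 2·N−B = 2·(23/2, 15)−(10, 12)]
4. C_y = 18  [C = 2·N−B = 2·(23/2, 15)−(10, 12)]
   so C = (13, 18)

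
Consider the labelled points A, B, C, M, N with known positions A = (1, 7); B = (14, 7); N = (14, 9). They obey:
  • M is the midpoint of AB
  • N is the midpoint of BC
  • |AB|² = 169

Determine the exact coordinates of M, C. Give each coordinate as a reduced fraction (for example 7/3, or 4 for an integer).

M = (15/2, 7)
C = (14, 11)

1. M_x = 15/2  [2·M = A+B = (1, 7)+(14, 7)]
2. M_y = 7  [2·M = A+B = (1, 7)+(14, 7)]
   so M = (15/2, 7)
3. C_x = 14  [C = 2·N−B = 2·(14, 9)−(14, 7)]
4. C_y = 11  [C = 2·N−B = 2·(14, 9)−(14, 7)]
   so C = (14, 11)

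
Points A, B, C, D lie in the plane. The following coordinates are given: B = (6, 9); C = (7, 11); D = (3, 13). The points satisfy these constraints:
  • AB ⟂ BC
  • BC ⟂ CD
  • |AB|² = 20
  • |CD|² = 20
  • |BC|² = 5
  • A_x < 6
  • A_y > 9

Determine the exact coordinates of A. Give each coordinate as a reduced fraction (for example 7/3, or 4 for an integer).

A = (2, 11)

1. A_x = 2  [[AB ⟂ BC ⇒ -1x-2y+24=0] ∩ [|A−(6, 9)|²=20]]
2. A_y = 11  [[AB ⟂ BC ⇒ -1x-2y+24=0] ∩ [|A−(6, 9)|²=20]]
   so A = (2, 11)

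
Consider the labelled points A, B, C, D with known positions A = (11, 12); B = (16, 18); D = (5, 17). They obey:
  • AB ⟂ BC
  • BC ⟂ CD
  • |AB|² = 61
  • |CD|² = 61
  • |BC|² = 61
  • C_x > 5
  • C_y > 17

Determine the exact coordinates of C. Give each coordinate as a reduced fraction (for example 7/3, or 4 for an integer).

C = (10, 23)

1. C_x = 10  [[AB ⟂ BC ⇒ 5x+6y-188=0] ∩ [|C−(5, 17)|²=61]]
2. C_y = 23  [[AB ⟂ BC ⇒ 5x+6y-188=0] ∩ [|C−(5, 17)|²=61]]
   so C = (10, 23)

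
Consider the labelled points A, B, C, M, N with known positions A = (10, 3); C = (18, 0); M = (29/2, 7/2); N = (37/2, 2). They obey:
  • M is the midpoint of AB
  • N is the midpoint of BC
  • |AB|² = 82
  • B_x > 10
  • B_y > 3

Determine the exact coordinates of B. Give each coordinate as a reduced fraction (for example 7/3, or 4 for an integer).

1. B_x = 19  [B = 2·M−A = 2·(29/2, 7/2)−(10, 3)]
2. B_y = 4  [B = 2·M−A = 2·(29/2, 7/2)−(10, 3)]
   so B = (19, 4)

B = (19, 4)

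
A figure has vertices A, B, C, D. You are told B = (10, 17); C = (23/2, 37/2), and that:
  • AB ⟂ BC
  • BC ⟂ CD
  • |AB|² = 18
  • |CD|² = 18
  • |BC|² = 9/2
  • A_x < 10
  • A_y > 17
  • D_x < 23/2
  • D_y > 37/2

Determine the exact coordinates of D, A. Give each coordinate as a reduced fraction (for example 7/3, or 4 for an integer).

D = (17/2, 43/2)
A = (7, 20)

1. D_x = 17/2  [[BC ⟂ CD ⇒ 3/2x+3/2y-45=0] ∩ [|D−(23/2, 37/2)|²=18]]
2. D_y = 43/2  [[BC ⟂ CD ⇒ 3/2x+3/2y-45=0] ∩ [|D−(23/2, 37/2)|²=18]]
   so D = (17/2, 43/2)
3. A_x = 7  [[AB ⟂ BC ⇒ -3/2x-3/2y+81/2=0] ∩ [|A−(10, 17)|²=18]]
4. A_y = 20  [[AB ⟂ BC ⇒ -3/2x-3/2y+81/2=0] ∩ [|A−(10, 17)|²=18]]
   so A = (7, 20)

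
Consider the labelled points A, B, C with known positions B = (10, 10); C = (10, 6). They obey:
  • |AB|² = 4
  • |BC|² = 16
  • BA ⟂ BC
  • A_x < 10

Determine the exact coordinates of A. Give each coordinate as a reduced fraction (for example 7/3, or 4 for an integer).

1. A_x = 8  [[BA ⟂ BC ⇒ -4y+40=0] ∩ [|A−(10, 10)|²=4]]
2. A_y = 10  [[BA ⟂ BC ⇒ -4y+40=0] ∩ [|A−(10, 10)|²=4]]
   so A = (8, 10)

A = (8, 10)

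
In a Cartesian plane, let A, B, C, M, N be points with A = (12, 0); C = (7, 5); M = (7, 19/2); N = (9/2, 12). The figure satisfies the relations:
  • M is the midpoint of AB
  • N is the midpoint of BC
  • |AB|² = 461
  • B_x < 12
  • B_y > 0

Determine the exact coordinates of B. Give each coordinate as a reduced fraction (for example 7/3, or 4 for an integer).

1. B_x = 2  [B = 2·M−A = 2·(7, 19/2)−(12, 0)]
2. B_y = 19  [B = 2·M−A = 2·(7, 19/2)−(12, 0)]
   so B = (2, 19)

B = (2, 19)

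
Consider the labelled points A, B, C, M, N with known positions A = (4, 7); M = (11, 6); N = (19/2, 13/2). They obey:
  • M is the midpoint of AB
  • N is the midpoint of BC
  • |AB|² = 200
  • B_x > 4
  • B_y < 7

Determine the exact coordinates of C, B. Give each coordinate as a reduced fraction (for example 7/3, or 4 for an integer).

1. B_x = 18  [B = 2·M−A = 2·(11, 6)−(4, 7)]
2. B_y = 5  [B = 2·M−A = 2·(11, 6)−(4, 7)]
   so B = (18, 5)
3. C_x = 1  [C = 2·N−B = 2·(19/2, 13/2)−(18, 5)]
4. C_y = 8  [C = 2·N−B = 2·(19/2, 13/2)−(18, 5)]
   so C = (1, 8)

C = (1, 8)
B = (18, 5)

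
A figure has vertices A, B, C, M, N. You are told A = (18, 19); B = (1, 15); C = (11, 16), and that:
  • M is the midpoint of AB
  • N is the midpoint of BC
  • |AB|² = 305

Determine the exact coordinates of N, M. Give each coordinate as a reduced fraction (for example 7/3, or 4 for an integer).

N = (6, 31/2)
M = (19/2, 17)

1. M_x = 19/2  [2·M = A+B = (18, 19)+(1, 15)]
2. M_y = 17  [2·M = A+B = (18, 19)+(1, 15)]
   so M = (19/2, 17)
3. N_x = 6  [2·N = B+C = (1, 15)+(11, 16)]
4. N_y = 31/2  [2·N = B+C = (1, 15)+(11, 16)]
   so N = (6, 31/2)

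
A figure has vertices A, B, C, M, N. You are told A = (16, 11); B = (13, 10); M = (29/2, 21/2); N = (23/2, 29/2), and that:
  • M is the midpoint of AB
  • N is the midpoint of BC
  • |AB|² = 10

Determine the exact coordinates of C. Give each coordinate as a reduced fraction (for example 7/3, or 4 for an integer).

C = (10, 19)

1. C_x = 10  [C = 2·N−B = 2·(23/2, 29/2)−(13, 10)]
2. C_y = 19  [C = 2·N−B = 2·(23/2, 29/2)−(13, 10)]
   so C = (10, 19)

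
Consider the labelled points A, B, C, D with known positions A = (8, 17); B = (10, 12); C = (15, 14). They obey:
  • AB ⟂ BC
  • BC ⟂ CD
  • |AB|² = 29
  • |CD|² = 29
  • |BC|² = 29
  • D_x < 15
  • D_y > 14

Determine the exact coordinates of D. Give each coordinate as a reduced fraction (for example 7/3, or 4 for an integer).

D = (13, 19)

1. D_x = 13  [[BC ⟂ CD ⇒ 5x+2y-103=0] ∩ [|D−(15, 14)|²=29]]
2. D_y = 19  [[BC ⟂ CD ⇒ 5x+2y-103=0] ∩ [|D−(15, 14)|²=29]]
   so D = (13, 19)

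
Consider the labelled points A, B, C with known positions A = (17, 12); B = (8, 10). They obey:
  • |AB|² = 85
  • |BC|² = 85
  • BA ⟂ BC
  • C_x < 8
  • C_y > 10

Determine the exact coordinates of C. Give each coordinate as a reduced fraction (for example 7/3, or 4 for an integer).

C = (6, 19)

1. C_x = 6  [[BA ⟂ BC ⇒ 9x+2y-92=0] ∩ [|C−(8, 10)|²=85]]
2. C_y = 19  [[BA ⟂ BC ⇒ 9x+2y-92=0] ∩ [|C−(8, 10)|²=85]]
   so C = (6, 19)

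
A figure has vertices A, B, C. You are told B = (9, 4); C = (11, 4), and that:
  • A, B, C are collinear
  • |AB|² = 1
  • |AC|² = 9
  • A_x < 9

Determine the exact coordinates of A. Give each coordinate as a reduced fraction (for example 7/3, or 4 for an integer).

1. A_x = 8  [[A, B, C are collinear ⇒ 2y-8=0] ∩ [|A−(9, 4)|²=1]]
2. A_y = 4  [[A, B, C are collinear ⇒ 2y-8=0] ∩ [|A−(9, 4)|²=1]]
   so A = (8, 4)

A = (8, 4)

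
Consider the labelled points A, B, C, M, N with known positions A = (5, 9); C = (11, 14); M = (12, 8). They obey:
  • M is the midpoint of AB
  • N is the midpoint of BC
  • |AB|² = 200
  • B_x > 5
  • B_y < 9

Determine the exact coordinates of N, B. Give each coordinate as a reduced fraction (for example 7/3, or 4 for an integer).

1. B_x = 19  [B = 2·M−A = 2·(12, 8)−(5, 9)]
2. B_y = 7  [B = 2·M−A = 2·(12, 8)−(5, 9)]
   so B = (19, 7)
3. N_x = 15  [2·N = B+C = (19, 7)+(11, 14)]
4. N_y = 21/2  [2·N = B+C = (19, 7)+(11, 14)]
   so N = (15, 21/2)

N = (15, 21/2)
B = (19, 7)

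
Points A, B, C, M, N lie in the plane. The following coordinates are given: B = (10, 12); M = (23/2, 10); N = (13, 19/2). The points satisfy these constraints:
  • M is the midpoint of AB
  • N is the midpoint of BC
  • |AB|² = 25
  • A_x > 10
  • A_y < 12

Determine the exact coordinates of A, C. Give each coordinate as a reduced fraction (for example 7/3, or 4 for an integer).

1. A_x = 13  [A = 2·M−B = 2·(23/2, 10)−(10, 12)]
2. A_y = 8  [A = 2·M−B = 2·(23/2, 10)−(10, 12)]
   so A = (13, 8)
3. C_x = 16  [C = 2·N−B = 2·(13, 19/2)−(10, 12)]
4. C_y = 7  [C = 2·N−B = 2·(13, 19/2)−(10, 12)]
   so C = (16, 7)

A = (13, 8)
C = (16, 7)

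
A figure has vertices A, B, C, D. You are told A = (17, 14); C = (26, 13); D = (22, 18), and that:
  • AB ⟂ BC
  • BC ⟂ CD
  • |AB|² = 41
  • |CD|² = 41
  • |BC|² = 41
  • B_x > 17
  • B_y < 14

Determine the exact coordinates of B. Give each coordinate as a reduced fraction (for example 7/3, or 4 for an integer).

1. B_x = 21  [[BC ⟂ CD ⇒ 4x-5y-39=0] ∩ [|B−(17, 14)|²=41]]
2. B_y = 9  [[BC ⟂ CD ⇒ 4x-5y-39=0] ∩ [|B−(17, 14)|²=41]]
   so B = (21, 9)

B = (21, 9)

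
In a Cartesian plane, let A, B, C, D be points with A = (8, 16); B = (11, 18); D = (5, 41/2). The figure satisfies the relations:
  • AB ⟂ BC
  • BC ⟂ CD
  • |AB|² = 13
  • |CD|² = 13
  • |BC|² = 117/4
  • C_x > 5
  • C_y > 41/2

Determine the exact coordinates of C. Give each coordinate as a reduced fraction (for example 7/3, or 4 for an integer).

1. C_x = 8  [[AB ⟂ BC ⇒ 3x+2y-69=0] ∩ [|C−(5, 41/2)|²=13]]
2. C_y = 45/2  [[AB ⟂ BC ⇒ 3x+2y-69=0] ∩ [|C−(5, 41/2)|²=13]]
   so C = (8, 45/2)

C = (8, 45/2)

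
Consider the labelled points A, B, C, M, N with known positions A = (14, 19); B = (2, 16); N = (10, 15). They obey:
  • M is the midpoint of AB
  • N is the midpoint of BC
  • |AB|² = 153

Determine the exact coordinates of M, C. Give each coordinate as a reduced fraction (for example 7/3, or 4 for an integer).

1. M_x = 8  [2·M = A+B = (14, 19)+(2, 16)]
2. M_y = 35/2  [2·M = A+B = (14, 19)+(2, 16)]
   so M = (8, 35/2)
3. C_x = 18  [C = 2·N−B = 2·(10, 15)−(2, 16)]
4. C_y = 14  [C = 2·N−B = 2·(10, 15)−(2, 16)]
   so C = (18, 14)

M = (8, 35/2)
C = (18, 14)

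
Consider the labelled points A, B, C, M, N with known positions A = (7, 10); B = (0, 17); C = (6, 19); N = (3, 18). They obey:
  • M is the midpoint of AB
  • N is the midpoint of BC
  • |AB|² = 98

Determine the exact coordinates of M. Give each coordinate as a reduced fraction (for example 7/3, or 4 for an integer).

1. M_x = 7/2  [2·M = A+B = (7, 10)+(0, 17)]
2. M_y = 27/2  [2·M = A+B = (7, 10)+(0, 17)]
   so M = (7/2, 27/2)

M = (7/2, 27/2)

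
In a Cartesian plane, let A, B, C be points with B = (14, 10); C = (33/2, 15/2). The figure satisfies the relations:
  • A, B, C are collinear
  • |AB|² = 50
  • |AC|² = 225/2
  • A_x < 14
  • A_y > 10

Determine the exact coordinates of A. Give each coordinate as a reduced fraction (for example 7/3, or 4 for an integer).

A = (9, 15)

1. A_x = 9  [[A, B, C are collinear ⇒ 5/2x+5/2y-60=0] ∩ [|A−(14, 10)|²=50]]
2. A_y = 15  [[A, B, C are collinear ⇒ 5/2x+5/2y-60=0] ∩ [|A−(14, 10)|²=50]]
   so A = (9, 15)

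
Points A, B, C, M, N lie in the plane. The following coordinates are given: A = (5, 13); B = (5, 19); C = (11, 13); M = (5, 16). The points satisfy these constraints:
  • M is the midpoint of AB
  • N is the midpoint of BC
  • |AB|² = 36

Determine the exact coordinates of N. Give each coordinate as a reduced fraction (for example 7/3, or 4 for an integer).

N = (8, 16)

1. N_x = 8  [2·N = B+C = (5, 19)+(11, 13)]
2. N_y = 16  [2·N = B+C = (5, 19)+(11, 13)]
   so N = (8, 16)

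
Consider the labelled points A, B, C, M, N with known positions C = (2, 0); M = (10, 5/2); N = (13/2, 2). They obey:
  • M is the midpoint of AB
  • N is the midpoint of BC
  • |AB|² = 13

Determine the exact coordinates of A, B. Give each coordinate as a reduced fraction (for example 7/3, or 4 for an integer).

A = (9, 1)
B = (11, 4)

1. B_x = 11  [B = 2·N−C = 2·(13/2, 2)−(2, 0)]
2. B_y = 4  [B = 2·N−C = 2·(13/2, 2)−(2, 0)]
   so B = (11, 4)
3. A_x = 9  [A = 2·M−B = 2·(10, 5/2)−(11, 4)]
4. A_y = 1  [A = 2·M−B = 2·(10, 5/2)−(11, 4)]
   so A = (9, 1)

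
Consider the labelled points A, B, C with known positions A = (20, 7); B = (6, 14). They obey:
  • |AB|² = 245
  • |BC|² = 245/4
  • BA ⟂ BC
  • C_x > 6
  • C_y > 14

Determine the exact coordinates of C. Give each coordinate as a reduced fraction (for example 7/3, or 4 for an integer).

C = (19/2, 21)

1. C_x = 19/2  [[BA ⟂ BC ⇒ 14x-7y+14=0] ∩ [|C−(6, 14)|²=245/4]]
2. C_y = 21  [[BA ⟂ BC ⇒ 14x-7y+14=0] ∩ [|C−(6, 14)|²=245/4]]
   so C = (19/2, 21)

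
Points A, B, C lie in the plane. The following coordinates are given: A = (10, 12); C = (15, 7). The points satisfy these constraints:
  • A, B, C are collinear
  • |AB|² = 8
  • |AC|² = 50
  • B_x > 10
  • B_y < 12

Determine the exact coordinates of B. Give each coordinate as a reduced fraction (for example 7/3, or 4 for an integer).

1. B_x = 12  [[A, B, C are collinear ⇒ -5x-5y+110=0] ∩ [|B−(10, 12)|²=8]]
2. B_y = 10  [[A, B, C are collinear ⇒ -5x-5y+110=0] ∩ [|B−(10, 12)|²=8]]
   so B = (12, 10)

B = (12, 10)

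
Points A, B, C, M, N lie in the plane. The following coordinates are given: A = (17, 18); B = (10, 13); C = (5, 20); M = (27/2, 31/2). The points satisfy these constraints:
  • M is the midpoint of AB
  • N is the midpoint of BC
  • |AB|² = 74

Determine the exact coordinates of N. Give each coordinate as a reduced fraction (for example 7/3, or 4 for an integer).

N = (15/2, 33/2)

1. N_x = 15/2  [2·N = B+C = (10, 13)+(5, 20)]
2. N_y = 33/2  [2·N = B+C = (10, 13)+(5, 20)]
   so N = (15/2, 33/2)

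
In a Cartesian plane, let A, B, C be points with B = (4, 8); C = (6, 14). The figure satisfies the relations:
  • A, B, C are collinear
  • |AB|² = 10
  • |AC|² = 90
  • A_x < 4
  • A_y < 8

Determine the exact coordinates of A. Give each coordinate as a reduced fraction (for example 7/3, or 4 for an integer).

A = (3, 5)

1. A_x = 3  [[A, B, C are collinear ⇒ -6x+2y+8=0] ∩ [|A−(4, 8)|²=10]]
2. A_y = 5  [[A, B, C are collinear ⇒ -6x+2y+8=0] ∩ [|A−(4, 8)|²=10]]
   so A = (3, 5)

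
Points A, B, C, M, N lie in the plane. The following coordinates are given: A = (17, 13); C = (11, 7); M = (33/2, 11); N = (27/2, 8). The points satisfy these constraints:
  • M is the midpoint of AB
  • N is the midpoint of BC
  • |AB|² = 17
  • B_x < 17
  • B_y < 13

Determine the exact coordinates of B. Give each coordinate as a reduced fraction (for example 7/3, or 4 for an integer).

B = (16, 9)

1. B_x = 16  [B = 2·M−A = 2·(33/2, 11)−(17, 13)]
2. B_y = 9  [B = 2·M−A = 2·(33/2, 11)−(17, 13)]
   so B = (16, 9)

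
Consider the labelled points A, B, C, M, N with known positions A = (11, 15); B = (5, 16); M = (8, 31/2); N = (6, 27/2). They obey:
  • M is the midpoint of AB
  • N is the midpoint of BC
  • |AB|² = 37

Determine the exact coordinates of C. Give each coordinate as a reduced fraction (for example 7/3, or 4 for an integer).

C = (7, 11)

1. C_x = 7  [C = 2·N−B = 2·(6, 27/2)−(5, 16)]
2. C_y = 11  [C = 2·N−B = 2·(6, 27/2)−(5, 16)]
   so C = (7, 11)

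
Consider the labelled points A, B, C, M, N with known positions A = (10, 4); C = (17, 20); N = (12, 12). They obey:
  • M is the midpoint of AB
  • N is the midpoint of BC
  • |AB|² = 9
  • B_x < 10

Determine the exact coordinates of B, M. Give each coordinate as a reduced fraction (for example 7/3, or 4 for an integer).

1. B_x = 7  [B = 2·N−C = 2·(12, 12)−(17, 20)]
2. B_y = 4  [B = 2·N−C = 2·(12, 12)−(17, 20)]
   so B = (7, 4)
3. M_x = 17/2  [2·M = A+B = (10, 4)+(7, 4)]
4. M_y = 4  [2·M = A+B = (10, 4)+(7, 4)]
   so M = (17/2, 4)

B = (7, 4)
M = (17/2, 4)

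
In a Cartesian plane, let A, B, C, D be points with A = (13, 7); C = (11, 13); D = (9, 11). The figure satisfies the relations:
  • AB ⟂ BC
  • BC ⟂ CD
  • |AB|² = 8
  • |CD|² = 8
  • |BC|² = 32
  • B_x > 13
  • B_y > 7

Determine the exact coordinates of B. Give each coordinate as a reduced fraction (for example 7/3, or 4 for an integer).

B = (15, 9)

1. B_x = 15  [[BC ⟂ CD ⇒ 2x+2y-48=0] ∩ [|B−(13, 7)|²=8]]
2. B_y = 9  [[BC ⟂ CD ⇒ 2x+2y-48=0] ∩ [|B−(13, 7)|²=8]]
   so B = (15, 9)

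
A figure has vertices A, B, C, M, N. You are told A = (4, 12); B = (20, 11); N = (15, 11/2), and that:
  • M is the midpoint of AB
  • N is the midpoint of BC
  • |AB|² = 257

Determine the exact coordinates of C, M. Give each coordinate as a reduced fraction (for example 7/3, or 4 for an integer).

C = (10, 0)
M = (12, 23/2)

1. M_x = 12  [2·M = A+B = (4, 12)+(20, 11)]
2. M_y = 23/2  [2·M = A+B = (4, 12)+(20, 11)]
   so M = (12, 23/2)
3. C_x = 10  [C = 2·N−B = 2·(15, 11/2)−(20, 11)]
4. C_y = 0  [C = 2·N−B = 2·(15, 11/2)−(20, 11)]
   so C = (10, 0)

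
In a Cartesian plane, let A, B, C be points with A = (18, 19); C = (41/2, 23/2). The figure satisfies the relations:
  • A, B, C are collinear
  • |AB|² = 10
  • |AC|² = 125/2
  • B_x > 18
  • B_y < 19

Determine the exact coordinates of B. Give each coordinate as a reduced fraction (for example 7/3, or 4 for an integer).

1. B_x = 19  [[A, B, C are collinear ⇒ -15/2x-5/2y+365/2=0] ∩ [|B−(18, 19)|²=10]]
2. B_y = 16  [[A, B, C are collinear ⇒ -15/2x-5/2y+365/2=0] ∩ [|B−(18, 19)|²=10]]
   so B = (19, 16)

B = (19, 16)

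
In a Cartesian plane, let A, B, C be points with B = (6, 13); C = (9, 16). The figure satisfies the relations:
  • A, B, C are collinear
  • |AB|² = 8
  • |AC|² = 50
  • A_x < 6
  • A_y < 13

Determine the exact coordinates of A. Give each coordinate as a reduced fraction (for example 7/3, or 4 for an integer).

A = (4, 11)

1. A_x = 4  [[A, B, C are collinear ⇒ -3x+3y-21=0] ∩ [|A−(6, 13)|²=8]]
2. A_y = 11  [[A, B, C are collinear ⇒ -3x+3y-21=0] ∩ [|A−(6, 13)|²=8]]
   so A = (4, 11)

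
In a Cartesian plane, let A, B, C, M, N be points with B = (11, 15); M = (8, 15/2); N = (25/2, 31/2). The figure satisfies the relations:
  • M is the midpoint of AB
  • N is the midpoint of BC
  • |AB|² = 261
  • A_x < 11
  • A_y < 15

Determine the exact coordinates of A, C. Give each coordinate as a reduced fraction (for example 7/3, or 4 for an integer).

1. A_x = 5  [A = 2·M−B = 2·(8, 15/2)−(11, 15)]
2. A_y = 0  [A = 2·M−B = 2·(8, 15/2)−(11, 15)]
   so A = (5, 0)
3. C_x = 14  [C = 2·N−B = 2·(25/2, 31/2)−(11, 15)]
4. C_y = 16  [C = 2·N−B = 2·(25/2, 31/2)−(11, 15)]
   so C = (14, 16)

A = (5, 0)
C = (14, 16)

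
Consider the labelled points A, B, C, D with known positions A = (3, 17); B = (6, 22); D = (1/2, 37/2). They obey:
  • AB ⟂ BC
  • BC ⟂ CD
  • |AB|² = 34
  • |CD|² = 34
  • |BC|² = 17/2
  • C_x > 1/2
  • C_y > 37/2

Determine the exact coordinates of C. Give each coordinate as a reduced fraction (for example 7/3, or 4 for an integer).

C = (7/2, 47/2)

1. C_x = 7/2  [[AB ⟂ BC ⇒ 3x+5y-128=0] ∩ [|C−(1/2, 37/2)|²=34]]
2. C_y = 47/2  [[AB ⟂ BC ⇒ 3x+5y-128=0] ∩ [|C−(1/2, 37/2)|²=34]]
   so C = (7/2, 47/2)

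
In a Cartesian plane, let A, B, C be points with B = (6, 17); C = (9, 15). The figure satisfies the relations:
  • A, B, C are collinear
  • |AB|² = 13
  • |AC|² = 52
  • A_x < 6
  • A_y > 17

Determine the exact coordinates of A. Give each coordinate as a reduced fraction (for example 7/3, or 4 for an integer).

A = (3, 19)

1. A_x = 3  [[A, B, C are collinear ⇒ 2x+3y-63=0] ∩ [|A−(6, 17)|²=13]]
2. A_y = 19  [[A, B, C are collinear ⇒ 2x+3y-63=0] ∩ [|A−(6, 17)|²=13]]
   so A = (3, 19)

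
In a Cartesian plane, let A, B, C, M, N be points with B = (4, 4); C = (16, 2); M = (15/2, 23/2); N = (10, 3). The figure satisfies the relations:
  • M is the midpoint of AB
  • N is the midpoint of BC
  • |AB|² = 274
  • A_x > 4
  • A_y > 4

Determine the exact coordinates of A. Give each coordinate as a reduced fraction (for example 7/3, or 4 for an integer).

A = (11, 19)

1. A_x = 11  [A = 2·M−B = 2·(15/2, 23/2)−(4, 4)]
2. A_y = 19  [A = 2·M−B = 2·(15/2, 23/2)−(4, 4)]
   so A = (11, 19)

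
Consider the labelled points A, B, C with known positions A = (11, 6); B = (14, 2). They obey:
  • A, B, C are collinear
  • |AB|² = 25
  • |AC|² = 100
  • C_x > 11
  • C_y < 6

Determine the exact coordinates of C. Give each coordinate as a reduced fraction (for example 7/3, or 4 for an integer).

C = (17, -2)

1. C_x = 17  [[A, B, C are collinear ⇒ 4x+3y-62=0] ∩ [|C−(11, 6)|²=100]]
2. C_y = -2  [[A, B, C are collinear ⇒ 4x+3y-62=0] ∩ [|C−(11, 6)|²=100]]
   so C = (17, -2)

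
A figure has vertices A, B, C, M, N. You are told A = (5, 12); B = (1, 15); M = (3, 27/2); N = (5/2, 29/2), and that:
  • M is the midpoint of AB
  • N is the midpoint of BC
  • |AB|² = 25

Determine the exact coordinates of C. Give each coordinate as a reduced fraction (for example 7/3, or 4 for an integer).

1. C_x = 4  [C = 2·N−B = 2·(5/2, 29/2)−(1, 15)]
2. C_y = 14  [C = 2·N−B = 2·(5/2, 29/2)−(1, 15)]
   so C = (4, 14)

C = (4, 14)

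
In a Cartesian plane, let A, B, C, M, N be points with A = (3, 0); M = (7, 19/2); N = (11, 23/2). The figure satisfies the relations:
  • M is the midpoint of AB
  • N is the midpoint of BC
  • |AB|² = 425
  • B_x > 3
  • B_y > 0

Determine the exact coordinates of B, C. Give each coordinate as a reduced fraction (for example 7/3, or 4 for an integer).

B = (11, 19)
C = (11, 4)

1. B_x = 11  [B = 2·M−A = 2·(7, 19/2)−(3, 0)]
2. B_y = 19  [B = 2·M−A = 2·(7, 19/2)−(3, 0)]
   so B = (11, 19)
3. C_x = 11  [C = 2·N−B = 2·(11, 23/2)−(11, 19)]
4. C_y = 4  [C = 2·N−B = 2·(11, 23/2)−(11, 19)]
   so C = (11, 4)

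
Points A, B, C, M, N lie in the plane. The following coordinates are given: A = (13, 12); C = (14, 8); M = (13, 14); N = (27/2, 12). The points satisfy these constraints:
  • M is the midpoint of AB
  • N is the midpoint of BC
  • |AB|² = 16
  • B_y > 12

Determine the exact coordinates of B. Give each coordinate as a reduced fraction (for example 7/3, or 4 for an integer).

1. B_x = 13  [B = 2·M−A = 2·(13, 14)−(13, 12)]
2. B_y = 16  [B = 2·M−A = 2·(13, 14)−(13, 12)]
   so B = (13, 16)

B = (13, 16)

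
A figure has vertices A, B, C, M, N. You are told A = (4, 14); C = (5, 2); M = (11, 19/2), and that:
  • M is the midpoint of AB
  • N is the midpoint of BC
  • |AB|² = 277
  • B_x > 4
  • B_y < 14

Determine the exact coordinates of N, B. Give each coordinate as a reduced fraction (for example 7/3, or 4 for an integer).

N = (23/2, 7/2)
B = (18, 5)

1. B_x = 18  [B = 2·M−A = 2·(11, 19/2)−(4, 14)]
2. B_y = 5  [B = 2·M−A = 2·(11, 19/2)−(4, 14)]
   so B = (18, 5)
3. N_x = 23/2  [2·N = B+C = (18, 5)+(5, 2)]
4. N_y = 7/2  [2·N = B+C = (18, 5)+(5, 2)]
   so N = (23/2, 7/2)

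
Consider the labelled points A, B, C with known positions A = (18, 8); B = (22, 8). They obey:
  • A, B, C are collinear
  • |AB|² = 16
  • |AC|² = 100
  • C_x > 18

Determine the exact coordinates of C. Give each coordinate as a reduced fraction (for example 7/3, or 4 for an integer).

C = (28, 8)

1. C_x = 28  [[A, B, C are collinear ⇒ 4y-32=0] ∩ [|C−(18, 8)|²=100]]
2. C_y = 8  [[A, B, C are collinear ⇒ 4y-32=0] ∩ [|C−(18, 8)|²=100]]
   so C = (28, 8)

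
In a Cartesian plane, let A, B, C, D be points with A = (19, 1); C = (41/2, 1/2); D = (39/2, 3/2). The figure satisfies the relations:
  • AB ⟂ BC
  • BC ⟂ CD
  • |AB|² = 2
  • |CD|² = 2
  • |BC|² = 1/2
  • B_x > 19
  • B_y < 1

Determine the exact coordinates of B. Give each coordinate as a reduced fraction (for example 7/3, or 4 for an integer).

1. B_x = 20  [[BC ⟂ CD ⇒ 1x-1y-20=0] ∩ [|B−(19, 1)|²=2]]
2. B_y = 0  [[BC ⟂ CD ⇒ 1x-1y-20=0] ∩ [|B−(19, 1)|²=2]]
   so B = (20, 0)

B = (20, 0)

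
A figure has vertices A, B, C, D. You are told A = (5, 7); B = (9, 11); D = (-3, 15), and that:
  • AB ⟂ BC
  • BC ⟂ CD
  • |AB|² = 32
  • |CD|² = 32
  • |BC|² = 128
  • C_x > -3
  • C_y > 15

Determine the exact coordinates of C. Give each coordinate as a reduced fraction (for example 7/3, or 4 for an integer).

1. C_x = 1  [[AB ⟂ BC ⇒ 4x+4y-80=0] ∩ [|C−(-3, 15)|²=32]]
2. C_y = 19  [[AB ⟂ BC ⇒ 4x+4y-80=0] ∩ [|C−(-3, 15)|²=32]]
   so C = (1, 19)

C = (1, 19)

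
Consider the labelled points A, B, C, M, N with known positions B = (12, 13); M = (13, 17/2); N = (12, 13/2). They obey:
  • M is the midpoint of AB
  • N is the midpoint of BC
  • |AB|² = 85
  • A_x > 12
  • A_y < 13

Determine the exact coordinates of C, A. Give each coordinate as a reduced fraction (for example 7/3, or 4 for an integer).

C = (12, 0)
A = (14, 4)

1. A_x = 14  [A = 2·M−B = 2·(13, 17/2)−(12, 13)]
2. A_y = 4  [A = 2·M−B = 2·(13, 17/2)−(12, 13)]
   so A = (14, 4)
3. C_x = 12  [C = 2·N−B = 2·(12, 13/2)−(12, 13)]
4. C_y = 0  [C = 2·N−B = 2·(12, 13/2)−(12, 13)]
   so C = (12, 0)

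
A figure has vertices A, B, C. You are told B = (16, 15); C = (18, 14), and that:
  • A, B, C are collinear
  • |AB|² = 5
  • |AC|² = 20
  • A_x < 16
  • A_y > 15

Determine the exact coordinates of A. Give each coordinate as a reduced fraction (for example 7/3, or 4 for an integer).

1. A_x = 14  [[A, B, C are collinear ⇒ 1x+2y-46=0] ∩ [|A−(16, 15)|²=5]]
2. A_y = 16  [[A, B, C are collinear ⇒ 1x+2y-46=0] ∩ [|A−(16, 15)|²=5]]
   so A = (14, 16)

A = (14, 16)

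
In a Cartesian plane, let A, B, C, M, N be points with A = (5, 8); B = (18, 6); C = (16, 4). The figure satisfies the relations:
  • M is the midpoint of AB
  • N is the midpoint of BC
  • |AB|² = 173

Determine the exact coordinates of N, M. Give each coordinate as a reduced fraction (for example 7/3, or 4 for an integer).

1. M_x = 23/2  [2·M = A+B = (5, 8)+(18, 6)]
2. M_y = 7  [2·M = A+B = (5, 8)+(18, 6)]
   so M = (23/2, 7)
3. N_x = 17  [2·N = B+C = (18, 6)+(16, 4)]
4. N_y = 5  [2·N = B+C = (18, 6)+(16, 4)]
   so N = (17, 5)

N = (17, 5)
M = (23/2, 7)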